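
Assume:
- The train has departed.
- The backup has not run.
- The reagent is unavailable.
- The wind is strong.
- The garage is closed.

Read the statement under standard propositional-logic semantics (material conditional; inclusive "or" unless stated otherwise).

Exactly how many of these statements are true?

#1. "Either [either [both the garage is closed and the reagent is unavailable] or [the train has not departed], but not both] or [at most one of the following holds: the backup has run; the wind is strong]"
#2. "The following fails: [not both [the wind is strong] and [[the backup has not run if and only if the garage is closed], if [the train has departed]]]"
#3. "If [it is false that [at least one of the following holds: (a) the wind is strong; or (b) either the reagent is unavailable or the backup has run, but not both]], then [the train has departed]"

Let L = "the garage is closed" (T), N = "the reagent is available" (F), R = "the train has departed" (T), G = "the backup has run" (F), P = "the wind is strong" (T).

#1: In symbols: ((L ∧ ¬N) ⊕ ¬R) ∨ (G ↑ P)

¬N = ¬F = T
L ∧ ¬N = T ∧ T = T
¬R = ¬T = F
(L ∧ ¬N) ⊕ ¬R = T ⊕ F = T
G ↑ P = F ↑ T = T
((L ∧ ¬N) ⊕ ¬R) ∨ (G ↑ P) = T ∨ T = T
Thus #1 is true.

#2: In symbols: ¬(P ↑ (R → (¬G ↔ L)))

¬G = ¬F = T
¬G ↔ L = T ↔ T = T
R → (¬G ↔ L) = T → T = T
P ↑ (R → (¬G ↔ L)) = T ↑ T = F
¬(P ↑ (R → (¬G ↔ L))) = ¬F = T
Hence #2 is true.

#3: Formalization: ¬(P ∨ (¬N ⊕ G)) → R

¬N = ¬F = T
¬N ⊕ G = T ⊕ F = T
P ∨ (¬N ⊕ G) = T ∨ T = T
¬(P ∨ (¬N ⊕ G)) = ¬T = F
¬(P ∨ (¬N ⊕ G)) → R = F → T = T
So #3 is true.

True statements: 3 (#1, #2, #3).

3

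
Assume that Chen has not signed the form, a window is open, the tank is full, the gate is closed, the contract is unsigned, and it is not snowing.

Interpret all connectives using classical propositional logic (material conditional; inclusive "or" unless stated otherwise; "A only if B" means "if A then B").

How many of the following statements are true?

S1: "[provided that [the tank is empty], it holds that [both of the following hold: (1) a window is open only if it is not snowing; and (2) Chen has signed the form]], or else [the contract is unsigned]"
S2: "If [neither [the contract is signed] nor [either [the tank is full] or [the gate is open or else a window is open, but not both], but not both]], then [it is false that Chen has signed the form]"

Let R = "the tank is full" (True), Q = "a window is open" (True), V = "it is snowing" (False), P = "Chen has signed the form" (False), U = "the contract is signed" (False), S = "the gate is open" (False).

S1: Formalization: (not R -> ((Q -> not V) and P)) or not U

not R = not True = False
not V = not False = True
Q -> not V = True -> True = True
(Q -> not V) and P = True and False = False
not R -> ((Q -> not V) and P) = False -> False = True
not U = not False = True
(not R -> ((Q -> not V) and P)) or not U = True or True = True
So S1 is true.

S2: Parsed as (U nor (R xor (S xor Q))) -> not P

S xor Q = False xor True = True
R xor (S xor Q) = True xor True = False
U nor (R xor (S xor Q)) = False nor False = True
not P = not False = True
(U nor (R xor (S xor Q))) -> not P = True -> True = True
So S2 is true.

Count: 2.

2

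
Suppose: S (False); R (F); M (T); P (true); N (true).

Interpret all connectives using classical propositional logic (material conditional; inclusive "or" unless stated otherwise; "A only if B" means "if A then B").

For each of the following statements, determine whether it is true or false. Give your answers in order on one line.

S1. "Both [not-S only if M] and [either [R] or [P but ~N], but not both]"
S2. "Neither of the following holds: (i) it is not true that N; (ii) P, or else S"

S1 F, S2 F

S1: Formalization: (not S -> M) and (R xor (P and not N))

not S = not False = True
not S -> M = True -> True = True
not N = not True = False
P and not N = True and False = False
R xor (P and not N) = False xor False = False
(not S -> M) and (R xor (P and not N)) = True and False = False
Thus S1 is false.

S2: Parsed as not N nor (P or S)

not N = not True = False
P or S = True or False = True
not N nor (P or S) = False nor True = False
Hence S2 is false.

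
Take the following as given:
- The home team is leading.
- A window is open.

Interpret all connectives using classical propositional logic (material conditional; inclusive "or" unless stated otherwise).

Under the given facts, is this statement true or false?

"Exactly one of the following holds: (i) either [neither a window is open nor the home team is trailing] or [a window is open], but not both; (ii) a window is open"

false

Let P = "a window is open" (True), M = "the home team is leading" (True).
This is ((P nor not M) xor P) xor P.

not M = not True = False
P nor not M = True nor False = False
(P nor not M) xor P = False xor True = True
((P nor not M) xor P) xor P = True xor True = False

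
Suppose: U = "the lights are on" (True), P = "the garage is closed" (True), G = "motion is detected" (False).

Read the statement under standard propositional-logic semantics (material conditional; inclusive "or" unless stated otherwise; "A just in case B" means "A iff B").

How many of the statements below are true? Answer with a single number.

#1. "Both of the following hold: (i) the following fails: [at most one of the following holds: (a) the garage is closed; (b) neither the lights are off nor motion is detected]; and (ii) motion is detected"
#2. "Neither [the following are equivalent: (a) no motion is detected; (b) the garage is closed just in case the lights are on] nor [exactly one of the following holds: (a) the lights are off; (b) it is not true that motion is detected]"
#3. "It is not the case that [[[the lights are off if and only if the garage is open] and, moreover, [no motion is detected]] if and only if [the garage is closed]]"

0

#1: Parsed as not (P nand (not U nor G)) and G

not U = not True = False
not U nor G = False nor False = True
P nand (not U nor G) = True nand True = False
not (P nand (not U nor G)) = not False = True
not (P nand (not U nor G)) and G = True and False = False
Hence #1 is false.

#2: Parsed as (not G iff (P iff U)) nor (not U xor not G)

not G = not False = True
P iff U = True iff True = True
not G iff (P iff U) = True iff True = True
not U = not True = False
not G = not False = True
not U xor not G = False xor True = True
(not G iff (P iff U)) nor (not U xor not G) = True nor True = False
So #2 is false.

#3: In symbols: not (((not U iff not P) and not G) iff P)

not U = not True = False
not P = not True = False
not U iff not P = False iff False = True
not G = not False = True
(not U iff not P) and not G = True and True = True
((not U iff not P) and not G) iff P = True iff True = True
not (((not U iff not P) and not G) iff P) = not True = False
Hence #3 is false.

Count: 0.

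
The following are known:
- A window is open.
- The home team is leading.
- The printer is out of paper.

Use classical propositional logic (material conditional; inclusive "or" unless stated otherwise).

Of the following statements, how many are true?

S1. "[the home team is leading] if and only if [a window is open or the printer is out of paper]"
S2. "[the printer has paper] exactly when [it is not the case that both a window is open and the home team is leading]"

2

Let Q = "the home team is leading" (True), R = "a window is open" (True), N = "the printer has paper" (False).

S1: In symbols: Q iff (R or not N)

not N = not False = True
R or not N = True or True = True
Q iff (R or not N) = True iff True = True
So S1 is true.

S2: In symbols: N iff (R nand Q)

R nand Q = True nand True = False
N iff (R nand Q) = False iff False = True
So S2 is true.

True statements: 2 (S1, S2).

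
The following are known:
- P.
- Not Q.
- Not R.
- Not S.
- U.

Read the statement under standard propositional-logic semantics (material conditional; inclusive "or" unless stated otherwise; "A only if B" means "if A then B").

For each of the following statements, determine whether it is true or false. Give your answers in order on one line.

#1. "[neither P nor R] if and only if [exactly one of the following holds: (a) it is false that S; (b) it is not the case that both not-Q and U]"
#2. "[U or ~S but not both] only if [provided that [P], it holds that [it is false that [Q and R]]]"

#1: In symbols: (P nor R) <-> (~S xor (~Q nand U))

P nor R = T nor F = F
~S = ~F = T
~Q = ~F = T
~Q nand U = T nand T = F
~S xor (~Q nand U) = T xor F = T
(P nor R) <-> (~S xor (~Q nand U)) = F <-> T = F
Hence #1 is false.

#2: Parsed as (U xor ~S) -> (P -> ~(Q & R))

~S = ~F = T
U xor ~S = T xor T = F
Q & R = F & F = F
~(Q & R) = ~F = T
P -> ~(Q & R) = T -> T = T
(U xor ~S) -> (P -> ~(Q & R)) = F -> T = T
Hence #2 is true.

#1 F; #2 T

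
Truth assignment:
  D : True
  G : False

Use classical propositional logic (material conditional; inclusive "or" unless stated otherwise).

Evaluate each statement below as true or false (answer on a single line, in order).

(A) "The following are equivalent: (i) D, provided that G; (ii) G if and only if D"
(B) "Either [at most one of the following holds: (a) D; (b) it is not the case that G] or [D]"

(A): Formalization: (G -> D) <-> (G <-> D)

G -> D = F -> T = T
G <-> D = F <-> T = F
(G -> D) <-> (G <-> D) = T <-> F = F
So (A) is false.

(B): This is (D nand ~G) | D.

~G = ~F = T
D nand ~G = T nand T = F
(D nand ~G) | D = F | T = T
Thus (B) is true.

(A) False, (B) True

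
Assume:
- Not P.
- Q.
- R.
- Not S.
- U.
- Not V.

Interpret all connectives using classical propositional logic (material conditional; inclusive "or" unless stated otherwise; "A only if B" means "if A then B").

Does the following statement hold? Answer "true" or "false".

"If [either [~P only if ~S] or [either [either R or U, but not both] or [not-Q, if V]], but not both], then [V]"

This is ((¬P → ¬S) ⊕ ((R ⊕ U) ∨ (V → ¬Q))) → V.

¬P = ¬F = T
¬S = ¬F = T
¬P → ¬S = T → T = T
R ⊕ U = T ⊕ T = F
¬Q = ¬T = F
V → ¬Q = F → F = T
(R ⊕ U) ∨ (V → ¬Q) = F ∨ T = T
(¬P → ¬S) ⊕ ((R ⊕ U) ∨ (V → ¬Q)) = T ⊕ T = F
((¬P → ¬S) ⊕ ((R ⊕ U) ∨ (V → ¬Q))) → V = F → F = T

The statement is true.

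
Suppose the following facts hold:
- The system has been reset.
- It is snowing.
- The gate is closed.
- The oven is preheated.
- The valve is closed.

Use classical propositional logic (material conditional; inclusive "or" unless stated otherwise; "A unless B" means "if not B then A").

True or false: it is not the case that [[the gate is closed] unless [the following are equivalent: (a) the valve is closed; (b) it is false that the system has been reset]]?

False.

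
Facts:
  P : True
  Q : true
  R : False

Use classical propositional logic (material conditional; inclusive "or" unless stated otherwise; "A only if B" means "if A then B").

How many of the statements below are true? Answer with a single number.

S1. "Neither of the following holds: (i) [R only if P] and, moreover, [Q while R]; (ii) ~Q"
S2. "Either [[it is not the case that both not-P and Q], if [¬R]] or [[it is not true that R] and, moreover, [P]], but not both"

1

S1: In symbols: ((R → P) ∧ (Q ∧ R)) ↓ ¬Q

R → P = F → T = T
Q ∧ R = T ∧ F = F
(R → P) ∧ (Q ∧ R) = T ∧ F = F
¬Q = ¬T = F
((R → P) ∧ (Q ∧ R)) ↓ ¬Q = F ↓ F = T
Hence S1 is true.

S2: This is (¬R → (¬P ↑ Q)) ⊕ (¬R ∧ P).

¬R = ¬F = T
¬P = ¬T = F
¬P ↑ Q = F ↑ T = T
¬R → (¬P ↑ Q) = T → T = T
¬R = ¬F = T
¬R ∧ P = T ∧ T = T
(¬R → (¬P ↑ Q)) ⊕ (¬R ∧ P) = T ⊕ T = F
Hence S2 is false.

Count: 1.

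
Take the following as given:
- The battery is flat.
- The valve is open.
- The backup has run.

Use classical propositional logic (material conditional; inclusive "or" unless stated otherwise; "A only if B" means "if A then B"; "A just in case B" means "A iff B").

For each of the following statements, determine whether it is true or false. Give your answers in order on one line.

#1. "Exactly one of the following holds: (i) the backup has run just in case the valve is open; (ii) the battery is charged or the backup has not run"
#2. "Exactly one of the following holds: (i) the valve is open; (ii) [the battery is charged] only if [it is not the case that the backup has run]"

#1 True, #2 False

Let R = "the backup has run" (T), Q = "the valve is open" (T), P = "the battery is charged" (F).

#1: This is (R <-> Q) xor (P | ~R).

R <-> Q = T <-> T = T
~R = ~T = F
P | ~R = F | F = F
(R <-> Q) xor (P | ~R) = T xor F = T
So #1 is true.

#2: Formalization: Q xor (P -> ~R)

~R = ~T = F
P -> ~R = F -> F = T
Q xor (P -> ~R) = T xor T = F
Thus #2 is false.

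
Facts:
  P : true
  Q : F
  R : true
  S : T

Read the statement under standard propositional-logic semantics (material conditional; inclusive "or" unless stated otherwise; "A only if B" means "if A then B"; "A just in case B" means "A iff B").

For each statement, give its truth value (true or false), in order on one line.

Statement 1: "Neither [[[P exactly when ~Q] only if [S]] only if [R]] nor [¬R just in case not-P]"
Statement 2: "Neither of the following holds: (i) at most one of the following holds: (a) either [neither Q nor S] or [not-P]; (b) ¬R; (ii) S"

Statement 1: In symbols: (((P iff not Q) -> S) -> R) nor (not R iff not P)

not Q = not False = True
P iff not Q = True iff True = True
(P iff not Q) -> S = True -> True = True
((P iff not Q) -> S) -> R = True -> True = True
not R = not True = False
not P = not True = False
not R iff not P = False iff False = True
(((P iff not Q) -> S) -> R) nor (not R iff not P) = True nor True = False
Hence Statement 1 is false.

Statement 2: Formalization: (((Q nor S) or not P) nand not R) nor S

Q nor S = False nor True = False
not P = not True = False
(Q nor S) or not P = False or False = False
not R = not True = False
((Q nor S) or not P) nand not R = False nand False = True
(((Q nor S) or not P) nand not R) nor S = True nor True = False
Thus Statement 2 is false.

Statement 1 false, Statement 2 false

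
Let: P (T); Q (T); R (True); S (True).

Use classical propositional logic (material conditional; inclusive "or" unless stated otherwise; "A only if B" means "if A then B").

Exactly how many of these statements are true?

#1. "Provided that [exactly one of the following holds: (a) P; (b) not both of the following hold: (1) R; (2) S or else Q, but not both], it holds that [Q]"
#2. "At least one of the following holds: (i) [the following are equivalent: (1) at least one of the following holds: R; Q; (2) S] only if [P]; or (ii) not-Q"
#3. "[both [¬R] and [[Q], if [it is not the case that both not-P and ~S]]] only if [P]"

3

#1: This is (P ⊕ (R ↑ (S ⊕ Q))) → Q.

S ⊕ Q = T ⊕ T = F
R ↑ (S ⊕ Q) = T ↑ F = T
P ⊕ (R ↑ (S ⊕ Q)) = T ⊕ T = F
(P ⊕ (R ↑ (S ⊕ Q))) → Q = F → T = T
Thus #1 is true.

#2: Parsed as (((R ∨ Q) ↔ S) → P) ∨ ¬Q

R ∨ Q = T ∨ T = T
(R ∨ Q) ↔ S = T ↔ T = T
((R ∨ Q) ↔ S) → P = T → T = T
¬Q = ¬T = F
(((R ∨ Q) ↔ S) → P) ∨ ¬Q = T ∨ F = T
Thus #2 is true.

#3: Formalization: (¬R ∧ ((¬P ↑ ¬S) → Q)) → P

¬R = ¬T = F
¬P = ¬T = F
¬S = ¬T = F
¬P ↑ ¬S = F ↑ F = T
(¬P ↑ ¬S) → Q = T → T = T
¬R ∧ ((¬P ↑ ¬S) → Q) = F ∧ T = F
(¬R ∧ ((¬P ↑ ¬S) → Q)) → P = F → T = T
Thus #3 is true.

3 of the 3 statements are true (#1, #2, #3).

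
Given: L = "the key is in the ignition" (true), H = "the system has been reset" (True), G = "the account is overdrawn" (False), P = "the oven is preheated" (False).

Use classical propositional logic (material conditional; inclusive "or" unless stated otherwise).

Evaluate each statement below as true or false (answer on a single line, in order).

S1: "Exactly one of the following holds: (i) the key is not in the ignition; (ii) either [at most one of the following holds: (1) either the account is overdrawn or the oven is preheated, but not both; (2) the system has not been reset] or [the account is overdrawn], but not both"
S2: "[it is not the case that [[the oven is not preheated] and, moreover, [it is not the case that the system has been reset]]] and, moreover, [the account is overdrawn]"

S1: In symbols: ~L xor (((G xor P) nand ~H) xor G)

~L = ~T = F
G xor P = F xor F = F
~H = ~T = F
(G xor P) nand ~H = F nand F = T
((G xor P) nand ~H) xor G = T xor F = T
~L xor (((G xor P) nand ~H) xor G) = F xor T = T
Thus S1 is true.

S2: Formalization: ~(~P & ~H) & G

~P = ~F = T
~H = ~T = F
~P & ~H = T & F = F
~(~P & ~H) = ~F = T
~(~P & ~H) & G = T & F = F
So S2 is false.

S1 True / S2 False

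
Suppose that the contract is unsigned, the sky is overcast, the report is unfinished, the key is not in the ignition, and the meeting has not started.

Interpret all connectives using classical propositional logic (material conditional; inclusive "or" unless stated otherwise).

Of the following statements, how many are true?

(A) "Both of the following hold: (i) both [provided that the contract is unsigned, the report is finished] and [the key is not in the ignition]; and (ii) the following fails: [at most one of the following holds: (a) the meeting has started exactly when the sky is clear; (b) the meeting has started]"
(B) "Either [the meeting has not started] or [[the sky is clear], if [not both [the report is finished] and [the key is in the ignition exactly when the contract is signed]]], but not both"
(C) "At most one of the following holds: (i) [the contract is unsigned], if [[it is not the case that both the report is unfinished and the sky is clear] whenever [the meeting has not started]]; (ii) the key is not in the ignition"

1

Let P = "the contract is signed" (F), R = "the report is finished" (F), S = "the key is in the ignition" (F), U = "the meeting has started" (F), Q = "the sky is overcast" (T).

(A): This is ((¬P → R) ∧ ¬S) ∧ ¬((U ↔ ¬Q) ↑ U).

¬P = ¬F = T
¬P → R = T → F = F
¬S = ¬F = T
(¬P → R) ∧ ¬S = F ∧ T = F
¬Q = ¬T = F
U ↔ ¬Q = F ↔ F = T
(U ↔ ¬Q) ↑ U = T ↑ F = T
¬((U ↔ ¬Q) ↑ U) = ¬T = F
((¬P → R) ∧ ¬S) ∧ ¬((U ↔ ¬Q) ↑ U) = F ∧ F = F
Hence (A) is false.

(B): Parsed as ¬U ⊕ ((R ↑ (S ↔ P)) → ¬Q)

¬U = ¬F = T
S ↔ P = F ↔ F = T
R ↑ (S ↔ P) = F ↑ T = T
¬Q = ¬T = F
(R ↑ (S ↔ P)) → ¬Q = T → F = F
¬U ⊕ ((R ↑ (S ↔ P)) → ¬Q) = T ⊕ F = T
Hence (B) is true.

(C): This is ((¬U → (¬R ↑ ¬Q)) → ¬P) ↑ ¬S.

¬U = ¬F = T
¬R = ¬F = T
¬Q = ¬T = F
¬R ↑ ¬Q = T ↑ F = T
¬U → (¬R ↑ ¬Q) = T → T = T
¬P = ¬F = T
(¬U → (¬R ↑ ¬Q)) → ¬P = T → T = T
¬S = ¬F = T
((¬U → (¬R ↑ ¬Q)) → ¬P) ↑ ¬S = T ↑ T = F
So (C) is false.

True statements: 1.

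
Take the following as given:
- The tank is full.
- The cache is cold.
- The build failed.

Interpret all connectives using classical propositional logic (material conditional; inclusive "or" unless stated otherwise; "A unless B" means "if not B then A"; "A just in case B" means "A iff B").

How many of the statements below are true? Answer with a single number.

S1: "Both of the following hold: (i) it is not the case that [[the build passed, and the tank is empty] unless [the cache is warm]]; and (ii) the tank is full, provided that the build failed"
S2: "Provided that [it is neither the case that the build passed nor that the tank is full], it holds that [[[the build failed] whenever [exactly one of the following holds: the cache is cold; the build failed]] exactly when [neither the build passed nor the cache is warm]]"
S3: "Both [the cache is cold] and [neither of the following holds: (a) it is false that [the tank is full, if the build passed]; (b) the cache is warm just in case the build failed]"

Let R = "the build passed" (False), P = "the tank is full" (True), Q = "the cache is warm" (False).

S1: This is not ((R and not P) or Q) and (not R -> P).

not P = not True = False
R and not P = False and False = False
(R and not P) or Q = False or False = False
not ((R and not P) or Q) = not False = True
not R = not False = True
not R -> P = True -> True = True
not ((R and not P) or Q) and (not R -> P) = True and True = True
Thus S1 is true.

S2: Parsed as (R nor P) -> (((not Q xor not R) -> not R) iff (R nor Q))

R nor P = False nor True = False
not Q = not False = True
not R = not False = True
not Q xor not R = True xor True = False
not R = not False = True
(not Q xor not R) -> not R = False -> True = True
R nor Q = False nor False = True
((not Q xor not R) -> not R) iff (R nor Q) = True iff True = True
(R nor P) -> (((not Q xor not R) -> not R) iff (R nor Q)) = False -> True = True
Hence S2 is true.

S3: This is not Q and (not (R -> P) nor (Q iff not R)).

not Q = not False = True
R -> P = False -> True = True
not (R -> P) = not True = False
not R = not False = True
Q iff not R = False iff True = False
not (R -> P) nor (Q iff not R) = False nor False = True
not Q and (not (R -> P) nor (Q iff not R)) = True and True = True
Hence S3 is true.

Count: 3.

3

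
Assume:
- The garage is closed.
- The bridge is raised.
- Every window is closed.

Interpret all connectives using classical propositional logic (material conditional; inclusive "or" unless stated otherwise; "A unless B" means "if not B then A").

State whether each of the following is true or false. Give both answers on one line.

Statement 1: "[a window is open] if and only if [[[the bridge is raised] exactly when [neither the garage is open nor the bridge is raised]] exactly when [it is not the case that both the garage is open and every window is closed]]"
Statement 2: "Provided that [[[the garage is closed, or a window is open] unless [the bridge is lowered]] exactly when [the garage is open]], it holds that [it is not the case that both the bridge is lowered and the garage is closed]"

Statement 1 true; Statement 2 true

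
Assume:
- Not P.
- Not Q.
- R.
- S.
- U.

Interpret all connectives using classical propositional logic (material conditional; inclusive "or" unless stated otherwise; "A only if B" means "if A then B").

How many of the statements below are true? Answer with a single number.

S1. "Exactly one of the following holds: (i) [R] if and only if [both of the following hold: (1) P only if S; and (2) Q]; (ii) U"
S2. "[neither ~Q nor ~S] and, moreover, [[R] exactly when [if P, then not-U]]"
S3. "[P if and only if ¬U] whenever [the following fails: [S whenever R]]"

S1: This is (R iff ((P -> S) and Q)) xor U.

P -> S = False -> True = True
(P -> S) and Q = True and False = False
R iff ((P -> S) and Q) = True iff False = False
(R iff ((P -> S) and Q)) xor U = False xor True = True
Thus S1 is true.

S2: This is (not Q nor not S) and (R iff (P -> not U)).

not Q = not False = True
not S = not True = False
not Q nor not S = True nor False = False
not U = not True = False
P -> not U = False -> False = True
R iff (P -> not U) = True iff True = True
(not Q nor not S) and (R iff (P -> not U)) = False and True = False
So S2 is false.

S3: This is not (R -> S) -> (P iff not U).

R -> S = True -> True = True
not (R -> S) = not True = False
not U = not True = False
P iff not U = False iff False = True
not (R -> S) -> (P iff not U) = False -> True = True
So S3 is true.

Count: 2.

2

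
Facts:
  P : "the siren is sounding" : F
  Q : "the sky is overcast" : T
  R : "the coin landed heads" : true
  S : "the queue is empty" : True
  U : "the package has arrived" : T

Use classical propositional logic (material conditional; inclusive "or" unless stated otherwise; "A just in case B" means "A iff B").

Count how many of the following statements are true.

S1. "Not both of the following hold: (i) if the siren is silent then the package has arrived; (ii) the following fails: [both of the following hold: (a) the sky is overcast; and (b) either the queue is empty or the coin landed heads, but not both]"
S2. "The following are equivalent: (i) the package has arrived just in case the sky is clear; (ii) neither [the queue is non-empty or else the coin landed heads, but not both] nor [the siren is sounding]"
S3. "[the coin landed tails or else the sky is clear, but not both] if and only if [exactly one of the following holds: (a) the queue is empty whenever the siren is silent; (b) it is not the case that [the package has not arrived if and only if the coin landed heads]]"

2

S1: Formalization: (~P -> U) nand ~(Q & (S xor R))

~P = ~F = T
~P -> U = T -> T = T
S xor R = T xor T = F
Q & (S xor R) = T & F = F
~(Q & (S xor R)) = ~F = T
(~P -> U) nand ~(Q & (S xor R)) = T nand T = F
So S1 is false.

S2: This is (U <-> ~Q) <-> ((~S xor R) nor P).

~Q = ~T = F
U <-> ~Q = T <-> F = F
~S = ~T = F
~S xor R = F xor T = T
(~S xor R) nor P = T nor F = F
(U <-> ~Q) <-> ((~S xor R) nor P) = F <-> F = T
Hence S2 is true.

S3: Formalization: (~R xor ~Q) <-> ((~P -> S) xor ~(~U <-> R))

~R = ~T = F
~Q = ~T = F
~R xor ~Q = F xor F = F
~P = ~F = T
~P -> S = T -> T = T
~U = ~T = F
~U <-> R = F <-> T = F
~(~U <-> R) = ~F = T
(~P -> S) xor ~(~U <-> R) = T xor T = F
(~R xor ~Q) <-> ((~P -> S) xor ~(~U <-> R)) = F <-> F = T
Thus S3 is true.

True statements: 2 (S2, S3).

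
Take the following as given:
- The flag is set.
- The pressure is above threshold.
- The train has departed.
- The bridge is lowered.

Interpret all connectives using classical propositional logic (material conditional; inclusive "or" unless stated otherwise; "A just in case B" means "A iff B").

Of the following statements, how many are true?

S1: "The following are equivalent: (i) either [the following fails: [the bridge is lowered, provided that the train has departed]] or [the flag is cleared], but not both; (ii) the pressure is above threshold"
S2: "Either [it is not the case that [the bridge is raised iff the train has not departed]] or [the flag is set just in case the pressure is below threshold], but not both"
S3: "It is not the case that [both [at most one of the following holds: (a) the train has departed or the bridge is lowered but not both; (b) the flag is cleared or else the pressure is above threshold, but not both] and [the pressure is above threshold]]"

Let R = "the train has departed" (T), S = "the bridge is raised" (F), P = "the flag is set" (T), Q = "the pressure is above threshold" (T).

S1: Parsed as (¬(R → ¬S) ⊕ ¬P) ↔ Q

¬S = ¬F = T
R → ¬S = T → T = T
¬(R → ¬S) = ¬T = F
¬P = ¬T = F
¬(R → ¬S) ⊕ ¬P = F ⊕ F = F
(¬(R → ¬S) ⊕ ¬P) ↔ Q = F ↔ T = F
Thus S1 is false.

S2: This is ¬(S ↔ ¬R) ⊕ (P ↔ ¬Q).

¬R = ¬T = F
S ↔ ¬R = F ↔ F = T
¬(S ↔ ¬R) = ¬T = F
¬Q = ¬T = F
P ↔ ¬Q = T ↔ F = F
¬(S ↔ ¬R) ⊕ (P ↔ ¬Q) = F ⊕ F = F
So S2 is false.

S3: Parsed as ¬(((R ⊕ ¬S) ↑ (¬P ⊕ Q)) ∧ Q)

¬S = ¬F = T
R ⊕ ¬S = T ⊕ T = F
¬P = ¬T = F
¬P ⊕ Q = F ⊕ T = T
(R ⊕ ¬S) ↑ (¬P ⊕ Q) = F ↑ T = T
((R ⊕ ¬S) ↑ (¬P ⊕ Q)) ∧ Q = T ∧ T = T
¬(((R ⊕ ¬S) ↑ (¬P ⊕ Q)) ∧ Q) = ¬T = F
Hence S3 is false.

0 of the 3 statements are true (none).

0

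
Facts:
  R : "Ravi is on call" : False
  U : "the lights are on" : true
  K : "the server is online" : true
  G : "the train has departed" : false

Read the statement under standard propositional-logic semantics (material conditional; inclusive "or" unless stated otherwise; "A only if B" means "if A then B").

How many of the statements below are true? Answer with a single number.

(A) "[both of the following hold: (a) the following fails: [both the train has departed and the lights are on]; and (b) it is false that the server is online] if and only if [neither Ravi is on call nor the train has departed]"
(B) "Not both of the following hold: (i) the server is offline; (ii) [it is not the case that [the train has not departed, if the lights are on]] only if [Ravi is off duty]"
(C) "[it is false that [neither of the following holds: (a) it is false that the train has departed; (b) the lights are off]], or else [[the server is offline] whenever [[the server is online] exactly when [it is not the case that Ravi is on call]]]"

(A): Formalization: (~(G & U) & ~K) <-> (R nor G)

G & U = F & T = F
~(G & U) = ~F = T
~K = ~T = F
~(G & U) & ~K = T & F = F
R nor G = F nor F = T
(~(G & U) & ~K) <-> (R nor G) = F <-> T = F
Hence (A) is false.

(B): In symbols: ~K nand (~(U -> ~G) -> ~R)

~K = ~T = F
~G = ~F = T
U -> ~G = T -> T = T
~(U -> ~G) = ~T = F
~R = ~F = T
~(U -> ~G) -> ~R = F -> T = T
~K nand (~(U -> ~G) -> ~R) = F nand T = T
So (B) is true.

(C): In symbols: ~(~G nor ~U) | ((K <-> ~R) -> ~K)

~G = ~F = T
~U = ~T = F
~G nor ~U = T nor F = F
~(~G nor ~U) = ~F = T
~R = ~F = T
K <-> ~R = T <-> T = T
~K = ~T = F
(K <-> ~R) -> ~K = T -> F = F
~(~G nor ~U) | ((K <-> ~R) -> ~K) = T | F = T
Thus (C) is true.

True statements: 2.

2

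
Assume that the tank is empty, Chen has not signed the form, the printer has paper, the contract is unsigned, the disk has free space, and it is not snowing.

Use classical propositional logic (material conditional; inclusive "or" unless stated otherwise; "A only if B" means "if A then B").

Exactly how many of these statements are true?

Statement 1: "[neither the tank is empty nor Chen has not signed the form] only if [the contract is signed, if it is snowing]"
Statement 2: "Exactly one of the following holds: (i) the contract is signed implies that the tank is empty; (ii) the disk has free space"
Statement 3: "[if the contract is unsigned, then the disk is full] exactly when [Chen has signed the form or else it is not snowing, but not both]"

1

Let L = "the tank is full" (F), M = "Chen has signed the form" (F), R = "it is snowing" (F), U = "the contract is signed" (F), V = "the disk is full" (F).

Statement 1: Parsed as (~L nor ~M) -> (R -> U)

~L = ~F = T
~M = ~F = T
~L nor ~M = T nor T = F
R -> U = F -> F = T
(~L nor ~M) -> (R -> U) = F -> T = T
So Statement 1 is true.

Statement 2: In symbols: (U -> ~L) xor ~V

~L = ~F = T
U -> ~L = F -> T = T
~V = ~F = T
(U -> ~L) xor ~V = T xor T = F
Hence Statement 2 is false.

Statement 3: Formalization: (~U -> V) <-> (M xor ~R)

~U = ~F = T
~U -> V = T -> F = F
~R = ~F = T
M xor ~R = F xor T = T
(~U -> V) <-> (M xor ~R) = F <-> T = F
So Statement 3 is false.

Count: 1.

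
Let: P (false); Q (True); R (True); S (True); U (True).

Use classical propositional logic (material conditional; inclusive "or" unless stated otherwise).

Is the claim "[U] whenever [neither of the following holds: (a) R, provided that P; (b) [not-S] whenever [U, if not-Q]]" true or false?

The statement is true.

Values: P=False, R=True, Q=True, U=True, S=True.
Formalization: ((P -> R) nor ((not Q -> U) -> not S)) -> U

P -> R = False -> True = True
not Q = not True = False
not Q -> U = False -> True = True
not S = not True = False
(not Q -> U) -> not S = True -> False = False
(P -> R) nor ((not Q -> U) -> not S) = True nor False = False
((P -> R) nor ((not Q -> U) -> not S)) -> U = False -> True = True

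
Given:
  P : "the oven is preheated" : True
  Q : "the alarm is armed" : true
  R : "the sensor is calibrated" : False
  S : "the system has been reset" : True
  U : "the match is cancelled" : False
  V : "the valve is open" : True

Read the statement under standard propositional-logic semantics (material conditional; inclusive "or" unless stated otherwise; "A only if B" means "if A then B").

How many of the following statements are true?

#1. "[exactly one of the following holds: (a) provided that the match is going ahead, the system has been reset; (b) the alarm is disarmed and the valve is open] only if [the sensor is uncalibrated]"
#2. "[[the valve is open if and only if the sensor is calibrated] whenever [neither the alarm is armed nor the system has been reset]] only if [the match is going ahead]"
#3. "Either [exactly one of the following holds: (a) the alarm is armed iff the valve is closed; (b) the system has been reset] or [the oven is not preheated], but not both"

3

#1: In symbols: ((not U -> S) xor (not Q and V)) -> not R

not U = not False = True
not U -> S = True -> True = True
not Q = not True = False
not Q and V = False and True = False
(not U -> S) xor (not Q and V) = True xor False = True
not R = not False = True
((not U -> S) xor (not Q and V)) -> not R = True -> True = True
Hence #1 is true.

#2: Formalization: ((Q nor S) -> (V iff R)) -> not U

Q nor S = True nor True = False
V iff R = True iff False = False
(Q nor S) -> (V iff R) = False -> False = True
not U = not False = True
((Q nor S) -> (V iff R)) -> not U = True -> True = True
Hence #2 is true.

#3: This is ((Q iff not V) xor S) xor not P.

not V = not True = False
Q iff not V = True iff False = False
(Q iff not V) xor S = False xor True = True
not P = not True = False
((Q iff not V) xor S) xor not P = True xor False = True
Thus #3 is true.

Count: 3.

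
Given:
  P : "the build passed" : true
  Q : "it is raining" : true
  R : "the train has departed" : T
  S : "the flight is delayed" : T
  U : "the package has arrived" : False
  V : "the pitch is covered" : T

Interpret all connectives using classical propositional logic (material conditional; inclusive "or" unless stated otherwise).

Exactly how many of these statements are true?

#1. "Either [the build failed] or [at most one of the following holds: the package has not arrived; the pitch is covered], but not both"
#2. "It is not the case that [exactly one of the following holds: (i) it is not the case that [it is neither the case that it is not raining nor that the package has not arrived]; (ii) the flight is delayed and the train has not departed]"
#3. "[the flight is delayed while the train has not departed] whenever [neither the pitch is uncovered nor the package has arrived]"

#1: Parsed as ~P xor (~U nand V)

~P = ~T = F
~U = ~F = T
~U nand V = T nand T = F
~P xor (~U nand V) = F xor F = F
So #1 is false.

#2: In symbols: ~(~(~Q nor ~U) xor (S & ~R))

~Q = ~T = F
~U = ~F = T
~Q nor ~U = F nor T = F
~(~Q nor ~U) = ~F = T
~R = ~T = F
S & ~R = T & F = F
~(~Q nor ~U) xor (S & ~R) = T xor F = T
~(~(~Q nor ~U) xor (S & ~R)) = ~T = F
Thus #2 is false.

#3: Formalization: (~V nor U) -> (S & ~R)

~V = ~T = F
~V nor U = F nor F = T
~R = ~T = F
S & ~R = T & F = F
(~V nor U) -> (S & ~R) = T -> F = F
Thus #3 is false.

0 of the 3 statements are true (none).

0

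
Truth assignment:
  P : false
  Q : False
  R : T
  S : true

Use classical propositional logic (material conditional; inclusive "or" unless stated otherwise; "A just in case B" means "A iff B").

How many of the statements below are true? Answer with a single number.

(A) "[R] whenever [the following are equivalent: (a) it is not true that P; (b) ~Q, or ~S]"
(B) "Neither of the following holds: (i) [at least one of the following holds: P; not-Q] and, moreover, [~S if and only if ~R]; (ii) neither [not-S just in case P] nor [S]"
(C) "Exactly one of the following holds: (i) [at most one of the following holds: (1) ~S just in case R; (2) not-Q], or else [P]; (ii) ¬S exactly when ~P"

2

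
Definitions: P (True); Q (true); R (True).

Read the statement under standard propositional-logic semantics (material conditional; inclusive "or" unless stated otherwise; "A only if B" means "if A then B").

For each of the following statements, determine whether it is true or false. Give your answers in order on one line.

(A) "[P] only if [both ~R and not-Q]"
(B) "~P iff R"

(A): Formalization: P → (¬R ∧ ¬Q)

¬R = ¬T = F
¬Q = ¬T = F
¬R ∧ ¬Q = F ∧ F = F
P → (¬R ∧ ¬Q) = T → F = F
So (A) is false.

(B): Formalization: ¬P ↔ R

¬P = ¬T = F
¬P ↔ R = F ↔ T = F
So (B) is false.

(A) False; (B) False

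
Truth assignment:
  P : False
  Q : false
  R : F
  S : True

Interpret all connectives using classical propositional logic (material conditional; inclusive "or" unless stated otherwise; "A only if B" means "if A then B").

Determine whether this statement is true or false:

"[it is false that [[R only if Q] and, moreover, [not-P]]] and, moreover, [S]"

false

Parsed as ¬((R → Q) ∧ ¬P) ∧ S

R → Q = F → F = T
¬P = ¬F = T
(R → Q) ∧ ¬P = T ∧ T = T
¬((R → Q) ∧ ¬P) = ¬T = F
¬((R → Q) ∧ ¬P) ∧ S = F ∧ T = F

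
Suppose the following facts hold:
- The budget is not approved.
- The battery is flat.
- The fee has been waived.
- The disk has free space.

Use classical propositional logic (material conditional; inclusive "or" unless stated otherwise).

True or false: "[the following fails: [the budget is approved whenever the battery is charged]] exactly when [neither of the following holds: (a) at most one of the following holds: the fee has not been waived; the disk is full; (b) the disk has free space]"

Let Q = "the battery is charged" (F), P = "the budget is approved" (F), R = "the fee has been waived" (T), S = "the disk is full" (F).
In symbols: ~(Q -> P) <-> ((~R nand S) nor ~S)

Q -> P = F -> F = T
~(Q -> P) = ~T = F
~R = ~T = F
~R nand S = F nand F = T
~S = ~F = T
(~R nand S) nor ~S = T nor T = F
~(Q -> P) <-> ((~R nand S) nor ~S) = F <-> F = T

True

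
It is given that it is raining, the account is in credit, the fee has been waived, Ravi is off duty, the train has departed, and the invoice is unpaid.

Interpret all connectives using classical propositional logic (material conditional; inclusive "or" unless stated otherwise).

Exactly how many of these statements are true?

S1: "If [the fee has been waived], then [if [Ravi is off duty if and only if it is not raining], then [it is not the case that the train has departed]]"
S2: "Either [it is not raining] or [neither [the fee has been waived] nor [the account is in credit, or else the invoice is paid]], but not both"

Let R = "the fee has been waived" (T), P = "Ravi is on call" (F), S = "it is raining" (T), U = "the train has departed" (T), L = "the account is overdrawn" (F), K = "the invoice is paid" (F).

S1: This is R -> ((~P <-> ~S) -> ~U).

~P = ~F = T
~S = ~T = F
~P <-> ~S = T <-> F = F
~U = ~T = F
(~P <-> ~S) -> ~U = F -> F = T
R -> ((~P <-> ~S) -> ~U) = T -> T = T
So S1 is true.

S2: Parsed as ~S xor (R nor (~L | K))

~S = ~T = F
~L = ~F = T
~L | K = T | F = T
R nor (~L | K) = T nor T = F
~S xor (R nor (~L | K)) = F xor F = F
Thus S2 is false.

True statements: 1.

1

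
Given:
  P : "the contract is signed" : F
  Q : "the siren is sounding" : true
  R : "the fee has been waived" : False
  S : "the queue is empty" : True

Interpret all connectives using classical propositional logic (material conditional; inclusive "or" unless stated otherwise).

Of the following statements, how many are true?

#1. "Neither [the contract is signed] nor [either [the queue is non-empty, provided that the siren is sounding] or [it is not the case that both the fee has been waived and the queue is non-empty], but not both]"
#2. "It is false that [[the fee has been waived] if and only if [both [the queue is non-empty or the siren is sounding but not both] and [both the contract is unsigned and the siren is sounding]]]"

#1: Parsed as P nor ((Q -> ~S) xor (R nand ~S))

~S = ~T = F
Q -> ~S = T -> F = F
~S = ~T = F
R nand ~S = F nand F = T
(Q -> ~S) xor (R nand ~S) = F xor T = T
P nor ((Q -> ~S) xor (R nand ~S)) = F nor T = F
Thus #1 is false.

#2: This is ~(R <-> ((~S xor Q) & (~P & Q))).

~S = ~T = F
~S xor Q = F xor T = T
~P = ~F = T
~P & Q = T & T = T
(~S xor Q) & (~P & Q) = T & T = T
R <-> ((~S xor Q) & (~P & Q)) = F <-> T = F
~(R <-> ((~S xor Q) & (~P & Q))) = ~F = T
Hence #2 is true.

True statements: 1.

1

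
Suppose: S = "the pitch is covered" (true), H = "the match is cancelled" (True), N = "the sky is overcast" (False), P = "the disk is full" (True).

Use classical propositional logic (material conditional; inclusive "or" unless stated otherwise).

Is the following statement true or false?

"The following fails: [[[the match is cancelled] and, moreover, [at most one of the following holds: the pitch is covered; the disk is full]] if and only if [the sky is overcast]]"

In symbols: ¬((H ∧ (S ↑ P)) ↔ N)

S ↑ P = T ↑ T = F
H ∧ (S ↑ P) = T ∧ F = F
(H ∧ (S ↑ P)) ↔ N = F ↔ F = T
¬((H ∧ (S ↑ P)) ↔ N) = ¬T = F

False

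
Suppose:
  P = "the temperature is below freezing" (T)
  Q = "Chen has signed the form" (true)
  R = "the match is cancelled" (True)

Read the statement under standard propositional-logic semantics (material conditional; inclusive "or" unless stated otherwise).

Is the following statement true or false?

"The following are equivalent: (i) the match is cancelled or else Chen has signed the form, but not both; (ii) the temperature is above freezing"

Values: R=True, Q=True, P=True.
This is (R xor Q) iff not P.

R xor Q = True xor True = False
not P = not True = False
(R xor Q) iff not P = False iff False = True

The statement is true.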